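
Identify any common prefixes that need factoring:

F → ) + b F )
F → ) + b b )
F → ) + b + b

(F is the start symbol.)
Left-factoring is needed when two productions for the same non-terminal
share a common prefix on the right-hand side.

Productions for F:
  F → ) + b F )
  F → ) + b b )
  F → ) + b + b

Found common prefix ') + b' in productions for F

Answer: Yes, F has productions with common prefix ') + b'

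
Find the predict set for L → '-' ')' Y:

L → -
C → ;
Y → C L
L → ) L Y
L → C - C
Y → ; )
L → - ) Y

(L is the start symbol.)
{ '-' }

PREDICT(L → '-' ')' Y) = (FIRST(RHS) \ {ε}) ∪ (FOLLOW(L) if ε ∈ FIRST(RHS), i.e. RHS ⇒* ε)
FIRST('-' ')' Y) = { '-' }
ε ∉ FIRST('-' ')' Y), so FOLLOW(L) is not added.
PREDICT(L → '-' ')' Y) = { '-' }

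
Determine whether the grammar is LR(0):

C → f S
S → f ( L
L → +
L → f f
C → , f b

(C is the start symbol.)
Yes, the grammar is LR(0)

A grammar is LR(0) if no state in the canonical LR(0) collection has:
  - both a shift item (dot before a terminal) and a complete item (shift-reduce conflict), or
  - two or more complete items (reduce-reduce conflict; the accept item [C' → C .] counts as a complete item here).

Augment with C' → C and build the canonical LR(0) collection (I0 = CLOSURE({[C' → . C]}), then GOTO on every symbol after a dot until no new states appear). It has 13 states:
  I0: { [C → . , f b], [C → . f S], [C' → . C] }  — shift
  I1: { [C → , . f b] }  — shift
  I2: { [C' → C .] }  — accept
  I3: { [C → f . S], [S → . f ( L] }  — shift
  I4: { [C → f S .] }  — reduce
  I5: { [S → f . ( L] }  — shift
  I6: { [L → . +], [L → . f f], [S → f ( . L] }  — shift
  I7: { [L → + .] }  — reduce
  I8: { [S → f ( L .] }  — reduce
  I9: { [L → f . f] }  — shift
  I10: { [L → f f .] }  — reduce
  I11: { [C → , f . b] }  — shift
  I12: { [C → , f b .] }  — reduce

Every state is either a pure shift/goto state or contains exactly one complete item and nothing to shift — no conflicts. The grammar is LR(0).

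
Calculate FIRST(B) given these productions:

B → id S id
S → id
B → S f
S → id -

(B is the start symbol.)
{ 'id' }

FIRST sets of the other non-terminals involved (by the same procedure, iterated to a fixed point):
  FIRST(S) = { 'id' }

From B → id S id:
  - id is a terminal: add 'id' and stop
From B → S f:
  - S is a non-terminal: add FIRST(S) \ {ε} = { 'id' }
    S is not nullable, so stop

Collecting: FIRST(B) = { 'id' }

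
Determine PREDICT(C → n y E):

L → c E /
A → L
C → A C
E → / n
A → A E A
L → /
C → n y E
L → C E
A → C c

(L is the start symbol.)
PREDICT(C → n y E) = (FIRST(RHS) \ {ε}) ∪ (FOLLOW(C) if ε ∈ FIRST(RHS), i.e. RHS ⇒* ε)
FIRST(n y E) = { 'n' }
ε ∉ FIRST(n y E), so FOLLOW(C) is not added.
PREDICT(C → n y E) = { 'n' }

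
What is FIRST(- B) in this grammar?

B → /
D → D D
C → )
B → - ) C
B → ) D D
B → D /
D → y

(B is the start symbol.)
{ '-' }

To compute FIRST(- B), process the symbols left to right:
Symbol - is a terminal. Add '-' and stop.
FIRST(- B) = { '-' }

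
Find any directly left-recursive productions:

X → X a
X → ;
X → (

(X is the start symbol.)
Direct left recursion occurs when N → N α for some non-terminal N (the right-hand side begins with the left-hand side itself).

X → X a: LEFT RECURSIVE (starts with X)
X → ;: starts with ';'
X → (: starts with '('

The grammar has direct left recursion on: X.

Answer: Yes, X is left-recursive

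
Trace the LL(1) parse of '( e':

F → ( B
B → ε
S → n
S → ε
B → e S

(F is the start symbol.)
Stack is shown with the top on the left.

Stack  Input  Action
--------------------
F $    ( e $  output F → ( B
( B $  ( e $  match '('
B $    e $    output B → e S
e S $  e $    match 'e'
S $    $      output S → ε
$      $      accept

The string is accepted.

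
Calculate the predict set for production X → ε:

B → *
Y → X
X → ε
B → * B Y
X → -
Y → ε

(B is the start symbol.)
PREDICT(X → ε) = (FIRST(RHS) \ {ε}) ∪ (FOLLOW(X) if ε ∈ FIRST(RHS), i.e. RHS ⇒* ε)
The right-hand side is ε (FIRST(ε) = { ε }), so the predict set is FOLLOW(X) = { $, '-' }
PREDICT(X → ε) = { $, '-' }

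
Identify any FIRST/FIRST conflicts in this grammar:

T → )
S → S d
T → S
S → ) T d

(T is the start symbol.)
FIRST sets of the non-terminals at (or reachable through a nullable prefix from) the front of some alternative:
  FIRST(S) = { ')' }

Productions for T:
  T → ): FIRST = { ')' }
  T → S: FIRST = { ')' }
Productions for S:
  S → S d: FIRST = { ')' }
  S → ) T d: FIRST = { ')' }

Conflict for T: T → ) and T → S
  Overlap: { ')' }
Conflict for S: S → S d and S → ) T d
  Overlap: { ')' }

Answer: Yes. T → ')' / T → S on { ')' }; S → S d / S → ')' T d on { ')' }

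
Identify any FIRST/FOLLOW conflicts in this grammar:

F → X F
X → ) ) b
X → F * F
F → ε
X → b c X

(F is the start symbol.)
A FIRST/FOLLOW conflict occurs when a non-terminal N has a nullable alternative N → β (β ⇒* ε) and another alternative N → α with FIRST(α) ∩ FOLLOW(N) ≠ ∅: on such a lookahead the parser cannot decide between expanding α and letting N vanish via β.

Nullable non-terminals: F.
FIRST sets used below: FIRST(X) = { ')', '*', 'b' }

F: nullable alternative(s) F → ε; FOLLOW(F) = { $, ')', '*', 'b' }
  F → X F: FIRST \ {ε} = { ')', '*', 'b' } — overlaps FOLLOW(F) on { ')', '*', 'b' }: CONFLICT
  F → ε: FIRST \ {ε} = { } — this is the only nullable alternative, skip

X has no nullable alternative, so no FIRST/FOLLOW check is needed there.

So the grammar has 1 FIRST/FOLLOW conflict (marked CONFLICT above).

Answer: Yes. F → X F with FOLLOW(F) on { ')', '*', 'b' }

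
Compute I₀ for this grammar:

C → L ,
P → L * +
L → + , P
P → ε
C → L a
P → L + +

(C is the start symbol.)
{ [C → . L ,], [C → . L a], [C' → . C], [L → . + , P] }

First, augment the grammar with C' → C
I₀ = CLOSURE({ [C' → . C] }):
  [C' → . C] has the dot before C: add [C → . L ,], [C → . L a]
  [C → . L ,] has the dot before L: add [L → . + , P]
No further items can be added.

I₀ = { [C → . L ,], [C → . L a], [C' → . C], [L → . + , P] }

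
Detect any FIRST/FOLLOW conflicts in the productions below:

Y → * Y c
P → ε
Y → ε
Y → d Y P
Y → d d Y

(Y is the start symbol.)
No FIRST/FOLLOW conflicts.

A FIRST/FOLLOW conflict occurs when a non-terminal N has a nullable alternative N → β (β ⇒* ε) and another alternative N → α with FIRST(α) ∩ FOLLOW(N) ≠ ∅: on such a lookahead the parser cannot decide between expanding α and letting N vanish via β.

Nullable non-terminals: P, Y.
P has a nullable alternative but only one production, so nothing to check.

Y: nullable alternative(s) Y → ε; FOLLOW(Y) = { $, 'c' }
  Y → * Y c: FIRST \ {ε} = { '*' } — disjoint from FOLLOW(Y)
  Y → ε: FIRST \ {ε} = { } — this is the only nullable alternative, skip
  Y → d Y P: FIRST \ {ε} = { 'd' } — disjoint from FOLLOW(Y)
  Y → d d Y: FIRST \ {ε} = { 'd' } — disjoint from FOLLOW(Y)

No FIRST/FOLLOW conflicts found.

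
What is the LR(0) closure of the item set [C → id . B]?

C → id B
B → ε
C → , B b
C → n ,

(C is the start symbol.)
To compute CLOSURE, for each item [A → α.Bβ] where B is a non-terminal, add [B → .γ] for all productions B → γ; repeat for the newly added items until nothing changes.

Start with: [C → id . B]
  [C → id . B] has the dot before B: add [B → .]
No further items can be added.

CLOSURE = { [B → .], [C → id . B] }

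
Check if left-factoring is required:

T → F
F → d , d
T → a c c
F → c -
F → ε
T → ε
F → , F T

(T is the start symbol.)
Left-factoring is needed when two productions for the same non-terminal
share a common prefix on the right-hand side.

Productions for T:
  T → F
  T → a c c
  T → ε
Productions for F:
  F → d , d
  F → c -
  F → ε
  F → , F T

No common prefixes found.

Answer: No, left-factoring is not needed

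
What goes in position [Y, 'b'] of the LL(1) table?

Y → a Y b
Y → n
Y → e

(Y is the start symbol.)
Empty (error entry)

To find M[Y, 'b'], we find productions for Y where 'b' is in the predict set (PREDICT(N → α) = (FIRST(α) \ {ε}) ∪ (FOLLOW(N) if α ⇒* ε)).

Y → a Y b: PREDICT = { 'a' }
Y → n: PREDICT = { 'n' }
Y → e: PREDICT = { 'e' }

M[Y, 'b'] is empty (no production applies)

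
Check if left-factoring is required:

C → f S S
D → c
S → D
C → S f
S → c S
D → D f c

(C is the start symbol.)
Left-factoring is needed when two productions for the same non-terminal
share a common prefix on the right-hand side.

Productions for C:
  C → f S S
  C → S f
Productions for D:
  D → c
  D → D f c
Productions for S:
  S → D
  S → c S

No common prefixes found.

Answer: No, left-factoring is not needed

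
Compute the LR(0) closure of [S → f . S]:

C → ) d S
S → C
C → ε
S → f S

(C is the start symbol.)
{ [C → . ) d S], [C → .], [S → . C], [S → . f S], [S → f . S] }

To compute CLOSURE, for each item [A → α.Bβ] where B is a non-terminal, add [B → .γ] for all productions B → γ; repeat for the newly added items until nothing changes.

Start with: [S → f . S]
  [S → f . S] has the dot before S: add [S → . C], [S → . f S]
  [S → . C] has the dot before C: add [C → . ) d S], [C → .]
No further items can be added.

CLOSURE = { [C → . ) d S], [C → .], [S → . C], [S → . f S], [S → f . S] }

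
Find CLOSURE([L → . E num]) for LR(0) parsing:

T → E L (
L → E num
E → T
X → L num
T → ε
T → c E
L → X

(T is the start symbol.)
{ [E → . T], [L → . E num], [T → . E L (], [T → . c E], [T → .] }

To compute CLOSURE, for each item [A → α.Bβ] where B is a non-terminal, add [B → .γ] for all productions B → γ; repeat for the newly added items until nothing changes.

Start with: [L → . E num]
  [L → . E num] has the dot before E: add [E → . T]
  [E → . T] has the dot before T: add [T → . E L (], [T → .], [T → . c E]
No further items can be added.

CLOSURE = { [E → . T], [L → . E num], [T → . E L (], [T → . c E], [T → .] }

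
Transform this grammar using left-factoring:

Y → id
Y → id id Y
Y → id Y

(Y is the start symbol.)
Left-factoring transforms A → αβ₁ | αβ₂ into A → αA' and A' → β₁ | β₂
(α is the longest common prefix among the alternatives). Repeat until
no nonterminal has two alternatives with a common prefix.

Round 1: Y has alternatives sharing prefix 'id'. Introduce Y': Y → id Y'
  Add: Y' → ε
  Add: Y' → id Y
  Add: Y' → Y

No remaining common prefixes — done.

Resulting grammar:
Y → id Y'
Y' → ε
Y' → id Y
Y' → Y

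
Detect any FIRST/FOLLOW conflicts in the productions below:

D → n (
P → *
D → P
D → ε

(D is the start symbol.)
No FIRST/FOLLOW conflicts.

Nullable non-terminals: D.
FIRST sets used below: FIRST(P) = { '*' }

D: nullable alternative(s) D → ε; FOLLOW(D) = { $ }
  D → n (: FIRST \ {ε} = { 'n' } — disjoint from FOLLOW(D)
  D → P: FIRST \ {ε} = { '*' } — disjoint from FOLLOW(D)
  D → ε: FIRST \ {ε} = { } — this is the only nullable alternative, skip

P has no nullable alternative, so no FIRST/FOLLOW check is needed there.

No FIRST/FOLLOW conflicts found.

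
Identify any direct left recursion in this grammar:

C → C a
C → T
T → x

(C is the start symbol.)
Yes, C is left-recursive

C → C a: LEFT RECURSIVE (starts with C)
C → T: starts with T
T → x: starts with x

The grammar has direct left recursion on: C.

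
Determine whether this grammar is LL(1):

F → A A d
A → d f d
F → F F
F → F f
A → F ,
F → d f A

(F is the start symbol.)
No. Predict set conflict for F: { 'd' }

Relevant sets:
  FIRST(A) = { 'd' }
  FIRST(F) = { 'd' }

For F:
  PREDICT(F → A A d) = { 'd' }
  PREDICT(F → F F) = { 'd' }
  PREDICT(F → F f) = { 'd' }
  PREDICT(F → d f A) = { 'd' }
For A:
  PREDICT(A → d f d) = { 'd' }
  PREDICT(A → F ',') = { 'd' }

Conflict found: Predict set conflict for F: { 'd' }
The grammar is NOT LL(1).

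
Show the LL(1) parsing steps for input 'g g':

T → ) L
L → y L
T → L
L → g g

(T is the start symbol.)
LL(1) parsing maintains a stack (initially the start symbol over $) and the input. At each step: if the stack top is a terminal, match it against the current input token; if it is a non-terminal N, replace it with the RHS of M[N, lookahead] (the unique production whose predict set contains the lookahead).

Stack is shown with the top on the left.

Stack  Input  Action
--------------------
T $    g g $  output T → L
L $    g g $  output L → g g
g g $  g g $  match 'g'
g $    g $    match 'g'
$      $      accept

The string is accepted.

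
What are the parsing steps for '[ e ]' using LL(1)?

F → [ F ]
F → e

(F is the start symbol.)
Stack is shown with the top on the left.

Stack    Input    Action
------------------------
F $      [ e ] $  output F → [ F ]
[ F ] $  [ e ] $  match '['
F ] $    e ] $    output F → e
e ] $    e ] $    match 'e'
] $      ] $      match ']'
$        $        accept

The string is accepted.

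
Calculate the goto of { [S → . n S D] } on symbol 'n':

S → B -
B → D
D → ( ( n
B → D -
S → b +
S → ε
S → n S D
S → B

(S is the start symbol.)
GOTO(I, 'n') = CLOSURE({ [A → αX.β] : [A → α.Xβ] ∈ I, X = 'n' })

Items with dot before 'n', with the dot advanced:
  [S → . n S D] → [S → n . S D]
Closure of the advanced items:
  [S → n . S D] has the dot before S: add [S → . B -], [S → . b +], [S → .], [S → . n S D], [S → . B]
  [S → . B -] has the dot before B: add [B → . D], [B → . D -]
  [B → . D] has the dot before D: add [D → . ( ( n]

GOTO = { [B → . D -], [B → . D], [D → . ( ( n], [S → . B -], [S → . B], [S → . b +], [S → . n S D], [S → .], [S → n . S D] }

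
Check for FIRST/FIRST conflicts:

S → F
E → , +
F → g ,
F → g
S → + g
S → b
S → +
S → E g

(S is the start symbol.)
FIRST sets of the non-terminals at (or reachable through a nullable prefix from) the front of some alternative:
  FIRST(F) = { 'g' }
  FIRST(E) = { ',' }

Productions for S:
  S → F: FIRST = { 'g' }
  S → + g: FIRST = { '+' }
  S → b: FIRST = { 'b' }
  S → +: FIRST = { '+' }
  S → E g: FIRST = { ',' }
Productions for F:
  F → g ,: FIRST = { 'g' }
  F → g: FIRST = { 'g' }
E has only one production, so no FIRST/FIRST conflict is possible there.

Conflict for S: S → + g and S → +
  Overlap: { '+' }
Conflict for F: F → g , and F → g
  Overlap: { 'g' }

Answer: Yes. S → '+' g / S → '+' on { '+' }; F → g ',' / F → g on { 'g' }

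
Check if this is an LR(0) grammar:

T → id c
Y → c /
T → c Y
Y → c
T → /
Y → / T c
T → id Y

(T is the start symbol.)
No. Shift-reduce conflict between [T → id c .] and [Y → c . /]

Augment with T' → T and build the canonical LR(0) collection (I0 = CLOSURE({[T' → . T]}), then GOTO on every symbol after a dot until no new states appear). It has 13 states:
  I0: { [T → . /], [T → . c Y], [T → . id Y], [T → . id c], [T' → . T] }  — shift
  I1: { [T → / .] }  — reduce
  I2: { [T' → T .] }  — accept
  I3: { [T → c . Y], [Y → . / T c], [Y → . c /], [Y → . c] }  — shift
  I4: { [T → id . Y], [T → id . c], [Y → . / T c], [Y → . c /], [Y → . c] }  — shift
  I5: { [T → . /], [T → . c Y], [T → . id Y], [T → . id c], [Y → / . T c] }  — shift
  I6: { [T → id Y .] }  — reduce
  I7: { [T → id c .], [Y → c . /], [Y → c .] }  — shift, 2 reduces
  I8: { [Y → c / .] }  — reduce
  I9: { [Y → / T . c] }  — shift
  I10: { [Y → / T c .] }  — reduce
  I11: { [T → c Y .] }  — reduce
  I12: { [Y → c . /], [Y → c .] }  — shift, reduce

Conflict in state I7:
  Shift-reduce conflict between [T → id c .] and [Y → c . /]
So the grammar is NOT LR(0).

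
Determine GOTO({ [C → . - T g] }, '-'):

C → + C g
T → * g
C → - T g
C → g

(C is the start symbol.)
GOTO(I, '-') = CLOSURE({ [A → αX.β] : [A → α.Xβ] ∈ I, X = '-' })

Items with dot before '-', with the dot advanced:
  [C → . - T g] → [C → - . T g]
Closure of the advanced items:
  [C → - . T g] has the dot before T: add [T → . * g]

GOTO = { [C → - . T g], [T → . * g] }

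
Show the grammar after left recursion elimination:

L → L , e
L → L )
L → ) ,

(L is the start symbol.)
L is directly left-recursive. The standard transformation for
  A → A α₁ | ... | A α_m | β₁ | ... | β_n
is
  A  → β₁ A' | ... | β_n A'
  A' → α₁ A' | ... | α_m A' | ε

L → ) , becomes L → ) , L'
L → L , e becomes L' → , e L'
L → L ) becomes L' → ) L'
Add L' → ε

Resulting grammar:
L → ) , L'
L' → , e L'
L' → ) L'
L' → ε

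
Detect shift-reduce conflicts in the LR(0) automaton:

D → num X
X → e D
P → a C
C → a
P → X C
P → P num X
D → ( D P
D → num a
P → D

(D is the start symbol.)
Yes — I10: [D → ( D P .] vs [P → P . num X]

Augment with D' → D and build the canonical LR(0) collection (I0 = CLOSURE({[D' → . D]}), then GOTO on every symbol after a dot until no new states appear). It has 18 states:
  I0: { [D → . ( D P], [D → . num X], [D → . num a], [D' → . D] }  — shift
  I1: { [D → ( . D P], [D → . ( D P], [D → . num X], [D → . num a] }  — shift
  I2: { [D' → D .] }  — accept
  I3: { [D → num . X], [D → num . a], [X → . e D] }  — shift
  I4: { [D → num X .] }  — reduce
  I5: { [D → num a .] }  — reduce
  I6: { [D → . ( D P], [D → . num X], [D → . num a], [X → e . D] }  — shift
  I7: { [X → e D .] }  — reduce
  I8: { [D → ( D . P], [D → . ( D P], [D → . num X], [D → . num a], [P → . D], [P → . P num X], [P → . X C], [P → . a C], [X → . e D] }  — shift
  I9: { [P → D .] }  — reduce
  I10: { [D → ( D P .], [P → P . num X] }  — shift, reduce
  I11: { [C → . a], [P → X . C] }  — shift
  I12: { [C → . a], [P → a . C] }  — shift
  I13: { [P → a C .] }  — reduce
  I14: { [C → a .] }  — reduce
  I15: { [P → X C .] }  — reduce
  I16: { [P → P num . X], [X → . e D] }  — shift
  I17: { [P → P num X .] }  — reduce

I10 contains reduce item [D → ( D P .] and shift item [P → P . num X] — shift-reduce conflict.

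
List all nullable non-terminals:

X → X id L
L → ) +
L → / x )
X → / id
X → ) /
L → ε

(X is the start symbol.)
A non-terminal is nullable if it can derive ε (the empty string): either it has an ε-production, or it has a production whose right-hand side consists entirely of nullable non-terminals.

ε-productions: L → ε
So L is immediately nullable.
No further non-terminal can be added: every production for the remaining non-terminals contains a terminal or a non-nullable non-terminal.
Nullable = { 'L' }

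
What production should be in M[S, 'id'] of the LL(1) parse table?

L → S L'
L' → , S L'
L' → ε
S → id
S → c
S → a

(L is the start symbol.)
To find M[S, 'id'], we find productions for S where 'id' is in the predict set (PREDICT(N → α) = (FIRST(α) \ {ε}) ∪ (FOLLOW(N) if α ⇒* ε)).

S → id: PREDICT = { 'id' }
  'id' is in predict set, so this production goes in M[S, 'id']
S → c: PREDICT = { 'c' }
S → a: PREDICT = { 'a' }

M[S, 'id'] = S → id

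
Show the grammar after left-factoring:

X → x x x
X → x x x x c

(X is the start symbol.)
Left-factoring transforms A → αβ₁ | αβ₂ into A → αA' and A' → β₁ | β₂
(α is the longest common prefix among the alternatives). Repeat until
no nonterminal has two alternatives with a common prefix.

Round 1: X has alternatives sharing prefix 'x x x'. Introduce X': X → x x x X'
  Add: X' → ε
  Add: X' → x c

No remaining common prefixes — done.

Resulting grammar:
X → x x x X'
X' → ε
X' → x c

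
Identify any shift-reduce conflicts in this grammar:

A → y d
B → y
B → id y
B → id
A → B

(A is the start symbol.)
Augment with A' → A and build the canonical LR(0) collection (I0 = CLOSURE({[A' → . A]}), then GOTO on every symbol after a dot until no new states appear). It has 7 states:
  I0: { [A → . B], [A → . y d], [A' → . A], [B → . id y], [B → . id], [B → . y] }  — shift
  I1: { [A' → A .] }  — accept
  I2: { [A → B .] }  — reduce
  I3: { [B → id . y], [B → id .] }  — shift, reduce
  I4: { [A → y . d], [B → y .] }  — shift, reduce
  I5: { [A → y d .] }  — reduce
  I6: { [B → id y .] }  — reduce

I3 contains reduce item [B → id .] and shift item [B → id . y] — shift-reduce conflict.
I4 contains reduce item [B → y .] and shift item [A → y . d] — shift-reduce conflict.

Answer: Yes — I3: [B → id .] vs [B → id . y]; I4: [B → y .] vs [A → y . d]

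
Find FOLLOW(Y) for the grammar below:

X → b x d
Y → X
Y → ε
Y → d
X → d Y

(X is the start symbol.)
{ $ }

To compute FOLLOW(Y), find every occurrence of Y on a right-hand side N → α Y β: add FIRST(β) \ {ε}, and if β is empty or nullable also add FOLLOW(N). Iterate to a fixed point.

In X → d Y: Y is at the end, add FOLLOW(X)

The FOLLOW sets referred to above (computed the same way, to a fixed point):
  FOLLOW(X) = { $ }

Taking the union: FOLLOW(Y) = { $ }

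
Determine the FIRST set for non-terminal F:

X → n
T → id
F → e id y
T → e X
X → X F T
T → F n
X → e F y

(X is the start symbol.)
From F → e id y:
  - e is a terminal: add 'e' and stop

Collecting: FIRST(F) = { 'e' }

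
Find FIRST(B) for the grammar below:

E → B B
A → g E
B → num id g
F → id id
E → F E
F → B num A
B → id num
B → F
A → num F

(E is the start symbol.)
FIRST sets of the other non-terminals involved (by the same procedure, iterated to a fixed point):
  FIRST(F) = { 'id', 'num' }

From B → num id g:
  - num is a terminal: add 'num' and stop
From B → id num:
  - id is a terminal: add 'id' and stop
From B → F:
  - F is a non-terminal: add FIRST(F) \ {ε} = { 'id', 'num' }
    F is not nullable, so stop

Collecting: FIRST(B) = { 'id', 'num' }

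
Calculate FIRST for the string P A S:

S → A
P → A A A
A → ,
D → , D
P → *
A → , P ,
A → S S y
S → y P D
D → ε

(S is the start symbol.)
FIRST sets of the non-terminals involved (from the grammar, by fixed-point iteration):
  FIRST(P) = { '*', ',', 'y' }

To compute FIRST(P A S), process the symbols left to right:
Symbol P is a non-terminal. Add FIRST(P) \ {ε} = { '*', ',', 'y' }
P is not nullable (ε ∉ FIRST(P)), so stop here.
FIRST(P A S) = { '*', ',', 'y' }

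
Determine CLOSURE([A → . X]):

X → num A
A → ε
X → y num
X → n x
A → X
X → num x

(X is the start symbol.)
To compute CLOSURE, for each item [A → α.Bβ] where B is a non-terminal, add [B → .γ] for all productions B → γ; repeat for the newly added items until nothing changes.

Start with: [A → . X]
  [A → . X] has the dot before X: add [X → . num A], [X → . y num], [X → . n x], [X → . num x]
No further items can be added.

CLOSURE = { [A → . X], [X → . n x], [X → . num A], [X → . num x], [X → . y num] }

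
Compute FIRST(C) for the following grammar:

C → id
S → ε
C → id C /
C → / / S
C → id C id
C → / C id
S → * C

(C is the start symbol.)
{ '/', 'id' }

To compute FIRST(C), examine every production with C on the left-hand side, reading each right-hand side left to right until a non-nullable symbol is reached.

From C → id:
  - id is a terminal: add 'id' and stop
From C → id C /:
  - id is a terminal: add 'id' and stop
From C → / / S:
  - '/' is a terminal: add '/' and stop
From C → id C id:
  - id is a terminal: add 'id' and stop
From C → / C id:
  - '/' is a terminal: add '/' and stop

Collecting: FIRST(C) = { '/', 'id' }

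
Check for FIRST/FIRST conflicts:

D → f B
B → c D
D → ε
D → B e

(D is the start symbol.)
A FIRST/FIRST conflict occurs when two productions N → α and N → β for the same non-terminal have FIRST(α) ∩ FIRST(β) ≠ ∅ (with ε ∈ FIRST of a nullable right-hand side, so two nullable alternatives also conflict).

FIRST sets of the non-terminals at (or reachable through a nullable prefix from) the front of some alternative:
  FIRST(B) = { 'c' }

Productions for D:
  D → f B: FIRST = { 'f' }
  D → ε: FIRST = { ε }
  D → B e: FIRST = { 'c' }
B has only one production, so no FIRST/FIRST conflict is possible there.

All alternatives of each non-terminal have pairwise disjoint FIRST sets.

Answer: No FIRST/FIRST conflicts.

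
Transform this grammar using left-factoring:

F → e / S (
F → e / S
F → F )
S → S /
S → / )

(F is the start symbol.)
F → e / S F'
F' → (
F' → ε
F → F )
S → S /
S → / )

Left-factoring transforms A → αβ₁ | αβ₂ into A → αA' and A' → β₁ | β₂
(α is the longest common prefix among the alternatives). Repeat until
no nonterminal has two alternatives with a common prefix.

Round 1: F has alternatives sharing prefix 'e / S'. Introduce F': F → e / S F'
  Add: F' → (
  Add: F' → ε

No remaining common prefixes — done.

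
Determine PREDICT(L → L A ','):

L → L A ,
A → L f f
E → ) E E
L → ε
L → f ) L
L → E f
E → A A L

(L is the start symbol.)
PREDICT(L → L A ',') = (FIRST(RHS) \ {ε}) ∪ (FOLLOW(L) if ε ∈ FIRST(RHS), i.e. RHS ⇒* ε)
FIRST(L) = { ')', 'f', ε }
FIRST(A) = { ')', 'f' }
FIRST(L A ',') = { ')', 'f' }
ε ∉ FIRST(L A ','), so FOLLOW(L) is not added.
PREDICT(L → L A ',') = { ')', 'f' }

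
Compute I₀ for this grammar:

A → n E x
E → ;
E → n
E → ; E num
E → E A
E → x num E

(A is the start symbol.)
{ [A → . n E x], [A' → . A] }

First, augment the grammar with A' → A
I₀ = CLOSURE({ [A' → . A] }):
  [A' → . A] has the dot before A: add [A → . n E x]
No further items can be added.

I₀ = { [A → . n E x], [A' → . A] }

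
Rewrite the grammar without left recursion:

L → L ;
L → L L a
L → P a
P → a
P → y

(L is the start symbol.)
L is directly left-recursive. The standard transformation for
  A → A α₁ | ... | A α_m | β₁ | ... | β_n
is
  A  → β₁ A' | ... | β_n A'
  A' → α₁ A' | ... | α_m A' | ε

L → P a becomes L → P a L'
L → L ; becomes L' → ; L'
L → L L a becomes L' → L a L'
Add L' → ε

Productions for other non-terminals are unchanged:
  P → a
  P → y

Resulting grammar:
L → P a L'
L' → ; L'
L' → L a L'
L' → ε
P → a
P → y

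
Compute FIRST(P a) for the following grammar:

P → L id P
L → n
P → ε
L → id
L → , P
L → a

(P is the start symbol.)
{ ',', 'a', 'id', 'n' }

FIRST sets of the non-terminals involved (from the grammar, by fixed-point iteration):
  FIRST(P) = { ',', 'a', 'id', 'n', ε }

To compute FIRST(P a), process the symbols left to right:
Symbol P is a non-terminal. Add FIRST(P) \ {ε} = { ',', 'a', 'id', 'n' }
P is nullable (ε ∈ FIRST(P)), continue to the next symbol.
Symbol a is a terminal. Add 'a' and stop.
FIRST(P a) = { ',', 'a', 'id', 'n' }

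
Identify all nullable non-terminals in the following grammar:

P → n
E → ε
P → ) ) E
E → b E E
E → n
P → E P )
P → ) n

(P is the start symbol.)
A non-terminal is nullable if it can derive ε (the empty string): either it has an ε-production, or it has a production whose right-hand side consists entirely of nullable non-terminals.

ε-productions: E → ε
So E is immediately nullable.
No further non-terminal can be added: every production for the remaining non-terminals contains a terminal or a non-nullable non-terminal.
Nullable = { 'E' }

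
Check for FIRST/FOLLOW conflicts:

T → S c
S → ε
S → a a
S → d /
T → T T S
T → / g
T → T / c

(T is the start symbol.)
Yes. S → a a with FOLLOW(S) on { 'a' }; S → d '/' with FOLLOW(S) on { 'd' }

A FIRST/FOLLOW conflict occurs when a non-terminal N has a nullable alternative N → β (β ⇒* ε) and another alternative N → α with FIRST(α) ∩ FOLLOW(N) ≠ ∅: on such a lookahead the parser cannot decide between expanding α and letting N vanish via β.

Nullable non-terminals: S.

S: nullable alternative(s) S → ε; FOLLOW(S) = { $, '/', 'a', 'c', 'd' }
  S → ε: FIRST \ {ε} = { } — this is the only nullable alternative, skip
  S → a a: FIRST \ {ε} = { 'a' } — overlaps FOLLOW(S) on { 'a' }: CONFLICT
  S → d /: FIRST \ {ε} = { 'd' } — overlaps FOLLOW(S) on { 'd' }: CONFLICT

T has no nullable alternative, so no FIRST/FOLLOW check is needed there.

So the grammar has 2 FIRST/FOLLOW conflicts (marked CONFLICT above).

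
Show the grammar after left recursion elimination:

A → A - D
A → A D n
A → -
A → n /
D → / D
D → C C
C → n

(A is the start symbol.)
A → - A'
A → n / A'
A' → - D A'
A' → D n A'
A' → ε
D → / D
D → C C
C → n

A is directly left-recursive. The standard transformation for
  A → A α₁ | ... | A α_m | β₁ | ... | β_n
is
  A  → β₁ A' | ... | β_n A'
  A' → α₁ A' | ... | α_m A' | ε

A → - becomes A → - A'
A → n / becomes A → n / A'
A → A - D becomes A' → - D A'
A → A D n becomes A' → D n A'
Add A' → ε

Productions for other non-terminals are unchanged:
  D → / D
  D → C C
  C → n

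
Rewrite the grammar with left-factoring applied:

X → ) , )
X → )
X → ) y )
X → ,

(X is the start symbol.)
Left-factoring transforms A → αβ₁ | αβ₂ into A → αA' and A' → β₁ | β₂
(α is the longest common prefix among the alternatives). Repeat until
no nonterminal has two alternatives with a common prefix.

Round 1: X has alternatives sharing prefix ')'. Introduce X': X → ) X'
  Add: X' → , )
  Add: X' → ε
  Add: X' → y )

No remaining common prefixes — done.

Resulting grammar:
X → ) X'
X' → , )
X' → ε
X' → y )
X → ,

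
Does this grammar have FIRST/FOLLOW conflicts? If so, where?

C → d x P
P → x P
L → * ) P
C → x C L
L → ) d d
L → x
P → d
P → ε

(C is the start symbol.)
Yes. P → x P with FOLLOW(P) on { 'x' }

Nullable non-terminals: P.

P: nullable alternative(s) P → ε; FOLLOW(P) = { $, ')', '*', 'x' }
  P → x P: FIRST \ {ε} = { 'x' } — overlaps FOLLOW(P) on { 'x' }: CONFLICT
  P → d: FIRST \ {ε} = { 'd' } — disjoint from FOLLOW(P)
  P → ε: FIRST \ {ε} = { } — this is the only nullable alternative, skip

C, L have no nullable alternative, so no FIRST/FOLLOW check is needed there.

So the grammar has 1 FIRST/FOLLOW conflict (marked CONFLICT above).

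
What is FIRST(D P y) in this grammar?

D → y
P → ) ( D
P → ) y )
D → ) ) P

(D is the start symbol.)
FIRST sets of the non-terminals involved (from the grammar, by fixed-point iteration):
  FIRST(D) = { ')', 'y' }

To compute FIRST(D P y), process the symbols left to right:
Symbol D is a non-terminal. Add FIRST(D) \ {ε} = { ')', 'y' }
D is not nullable (ε ∉ FIRST(D)), so stop here.
FIRST(D P y) = { ')', 'y' }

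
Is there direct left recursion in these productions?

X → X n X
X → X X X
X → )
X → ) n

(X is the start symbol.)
Direct left recursion occurs when N → N α for some non-terminal N (the right-hand side begins with the left-hand side itself).

X → X n X: LEFT RECURSIVE (starts with X)
X → X X X: LEFT RECURSIVE (starts with X)
X → ): starts with ')'
X → ) n: starts with ')'

The grammar has direct left recursion on: X.

Answer: Yes, X is left-recursive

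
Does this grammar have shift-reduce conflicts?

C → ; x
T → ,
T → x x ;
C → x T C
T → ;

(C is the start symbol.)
No shift-reduce conflicts

A shift-reduce conflict occurs when an LR(0) state has both:
  - a complete (reduce) item [A → α .] (dot at the end), and
  - a shift item [B → β . c γ] (dot before a terminal).

Augment with C' → C and build the canonical LR(0) collection (I0 = CLOSURE({[C' → . C]}), then GOTO on every symbol after a dot until no new states appear). It has 12 states:
  I0: { [C → . ; x], [C → . x T C], [C' → . C] }  — shift
  I1: { [C → ; . x] }  — shift
  I2: { [C' → C .] }  — accept
  I3: { [C → x . T C], [T → . ,], [T → . ;], [T → . x x ;] }  — shift
  I4: { [T → , .] }  — reduce
  I5: { [T → ; .] }  — reduce
  I6: { [C → . ; x], [C → . x T C], [C → x T . C] }  — shift
  I7: { [T → x . x ;] }  — shift
  I8: { [T → x x . ;] }  — shift
  I9: { [T → x x ; .] }  — reduce
  I10: { [C → x T C .] }  — reduce
  I11: { [C → ; x .] }  — reduce

No state contains both a complete item and a shift item.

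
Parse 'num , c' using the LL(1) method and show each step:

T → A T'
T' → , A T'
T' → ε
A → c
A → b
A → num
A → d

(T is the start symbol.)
LL(1) parsing maintains a stack (initially the start symbol over $) and the input. At each step: if the stack top is a terminal, match it against the current input token; if it is a non-terminal N, replace it with the RHS of M[N, lookahead] (the unique production whose predict set contains the lookahead).

Stack is shown with the top on the left.

Stack     Input      Action
---------------------------
T $       num , c $  output T → A T'
A T' $    num , c $  output A → num
num T' $  num , c $  match 'num'
T' $      , c $      output T' → , A T'
, A T' $  , c $      match ','
A T' $    c $        output A → c
c T' $    c $        match 'c'
T' $      $          output T' → ε
$         $          accept

The string is accepted.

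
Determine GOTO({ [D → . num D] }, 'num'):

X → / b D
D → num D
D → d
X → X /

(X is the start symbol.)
GOTO(I, 'num') = CLOSURE({ [A → αX.β] : [A → α.Xβ] ∈ I, X = 'num' })

Items with dot before 'num', with the dot advanced:
  [D → . num D] → [D → num . D]
Closure of the advanced items:
  [D → num . D] has the dot before D: add [D → . num D], [D → . d]

GOTO = { [D → . d], [D → . num D], [D → num . D] }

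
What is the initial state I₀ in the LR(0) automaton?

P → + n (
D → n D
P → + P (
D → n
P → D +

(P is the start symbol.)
First, augment the grammar with P' → P
I₀ = CLOSURE({ [P' → . P] }):
  [P' → . P] has the dot before P: add [P → . + n (], [P → . + P (], [P → . D +]
  [P → . D +] has the dot before D: add [D → . n D], [D → . n]
No further items can be added.

I₀ = { [D → . n D], [D → . n], [P → . + P (], [P → . + n (], [P → . D +], [P' → . P] }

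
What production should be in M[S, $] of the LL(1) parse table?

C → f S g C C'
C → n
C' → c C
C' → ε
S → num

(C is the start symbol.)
Empty (error entry)

To find M[S, $], we find productions for S where $ is in the predict set (PREDICT(N → α) = (FIRST(α) \ {ε}) ∪ (FOLLOW(N) if α ⇒* ε)).

S → num: PREDICT = { 'num' }

M[S, $] is empty (no production applies)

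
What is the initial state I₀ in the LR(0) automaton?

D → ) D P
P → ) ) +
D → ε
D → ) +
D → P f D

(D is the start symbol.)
{ [D → . ) +], [D → . ) D P], [D → . P f D], [D → .], [D' → . D], [P → . ) ) +] }

First, augment the grammar with D' → D
I₀ = CLOSURE({ [D' → . D] }):
  [D' → . D] has the dot before D: add [D → . ) D P], [D → .], [D → . ) +], [D → . P f D]
  [D → . P f D] has the dot before P: add [P → . ) ) +]
No further items can be added.

I₀ = { [D → . ) +], [D → . ) D P], [D → . P f D], [D → .], [D' → . D], [P → . ) ) +] }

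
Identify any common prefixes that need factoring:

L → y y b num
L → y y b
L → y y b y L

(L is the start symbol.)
Yes, L has productions with common prefix 'y y b'

Left-factoring is needed when two productions for the same non-terminal
share a common prefix on the right-hand side.

Productions for L:
  L → y y b num
  L → y y b
  L → y y b y L

Found common prefix 'y y b' in productions for L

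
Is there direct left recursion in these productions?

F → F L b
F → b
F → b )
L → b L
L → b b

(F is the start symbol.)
Yes, F is left-recursive

Direct left recursion occurs when N → N α for some non-terminal N (the right-hand side begins with the left-hand side itself).

F → F L b: LEFT RECURSIVE (starts with F)
F → b: starts with b
F → b ): starts with b
L → b L: starts with b
L → b b: starts with b

The grammar has direct left recursion on: F.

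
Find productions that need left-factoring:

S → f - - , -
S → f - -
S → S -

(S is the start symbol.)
Left-factoring is needed when two productions for the same non-terminal
share a common prefix on the right-hand side.

Productions for S:
  S → f - - , -
  S → f - -
  S → S -

Found common prefix 'f - -' in productions for S

Answer: Yes, S has productions with common prefix 'f - -'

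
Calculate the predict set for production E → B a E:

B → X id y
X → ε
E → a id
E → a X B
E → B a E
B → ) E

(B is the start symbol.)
PREDICT(E → B a E) = (FIRST(RHS) \ {ε}) ∪ (FOLLOW(E) if ε ∈ FIRST(RHS), i.e. RHS ⇒* ε)
FIRST(B) = { ')', 'id' }
FIRST(B a E) = { ')', 'id' }
ε ∉ FIRST(B a E), so FOLLOW(E) is not added.
PREDICT(E → B a E) = { ')', 'id' }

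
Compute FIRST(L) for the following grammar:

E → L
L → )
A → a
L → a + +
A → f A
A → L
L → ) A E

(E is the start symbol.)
{ ')', 'a' }

From L → ):
  - ')' is a terminal: add ')' and stop
From L → a + +:
  - a is a terminal: add 'a' and stop
From L → ) A E:
  - ')' is a terminal: add ')' and stop

Collecting: FIRST(L) = { ')', 'a' }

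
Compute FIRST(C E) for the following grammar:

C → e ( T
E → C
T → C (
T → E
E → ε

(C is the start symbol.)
FIRST sets of the non-terminals involved (from the grammar, by fixed-point iteration):
  FIRST(C) = { 'e' }

To compute FIRST(C E), process the symbols left to right:
Symbol C is a non-terminal. Add FIRST(C) \ {ε} = { 'e' }
C is not nullable (ε ∉ FIRST(C)), so stop here.
FIRST(C E) = { 'e' }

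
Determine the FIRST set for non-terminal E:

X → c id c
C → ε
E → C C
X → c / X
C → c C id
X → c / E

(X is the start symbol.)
FIRST sets of the other non-terminals involved (by the same procedure, iterated to a fixed point):
  FIRST(C) = { 'c', ε }

From E → C C:
  - C is a non-terminal: add FIRST(C) \ {ε} = { 'c' }
    C is nullable, so continue to the next symbol
  - C is a non-terminal: add FIRST(C) \ {ε} = { 'c' }
    C is nullable and nothing follows, so the whole right-hand side can vanish: ε ∈ FIRST(E)

Collecting: FIRST(E) = { 'c', ε }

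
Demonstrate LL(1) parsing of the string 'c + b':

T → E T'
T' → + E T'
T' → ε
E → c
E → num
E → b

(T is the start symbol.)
LL(1) parsing maintains a stack (initially the start symbol over $) and the input. At each step: if the stack top is a terminal, match it against the current input token; if it is a non-terminal N, replace it with the RHS of M[N, lookahead] (the unique production whose predict set contains the lookahead).

Stack is shown with the top on the left.

Stack     Input    Action
-------------------------
T $       c + b $  output T → E T'
E T' $    c + b $  output E → c
c T' $    c + b $  match 'c'
T' $      + b $    output T' → + E T'
+ E T' $  + b $    match '+'
E T' $    b $      output E → b
b T' $    b $      match 'b'
T' $      $        output T' → ε
$         $        accept

The string is accepted.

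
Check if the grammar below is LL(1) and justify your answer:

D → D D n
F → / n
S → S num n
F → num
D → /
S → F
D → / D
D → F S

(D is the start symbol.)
Relevant sets:
  FIRST(D) = { '/', 'num' }
  FIRST(F) = { '/', 'num' }
  FIRST(S) = { '/', 'num' }

For D:
  PREDICT(D → D D n) = { '/', 'num' }
  PREDICT(D → '/') = { '/' }
  PREDICT(D → '/' D) = { '/' }
  PREDICT(D → F S) = { '/', 'num' }
For F:
  PREDICT(F → '/' n) = { '/' }
  PREDICT(F → num) = { 'num' }
For S:
  PREDICT(S → S num n) = { '/', 'num' }
  PREDICT(S → F) = { '/', 'num' }

Conflict found: Predict set conflict for D: { '/' }
The grammar is NOT LL(1).

Answer: No. Predict set conflict for D: { '/' }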